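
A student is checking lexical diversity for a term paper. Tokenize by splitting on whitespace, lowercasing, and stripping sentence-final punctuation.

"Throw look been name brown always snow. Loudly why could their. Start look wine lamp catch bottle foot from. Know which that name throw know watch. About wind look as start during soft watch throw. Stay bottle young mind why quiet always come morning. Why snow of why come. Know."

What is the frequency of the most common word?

Frequencies: why:4, throw:3, look:3, know:3, name:2, always:2, snow:2, start:2, bottle:2, watch:2, come:2, been:1, brown:1, loudly:1, could:1, their:1, wine:1, lamp:1, catch:1, foot:1, … (14 more, each freq 1)
Most common: 'why' with frequency 4.

4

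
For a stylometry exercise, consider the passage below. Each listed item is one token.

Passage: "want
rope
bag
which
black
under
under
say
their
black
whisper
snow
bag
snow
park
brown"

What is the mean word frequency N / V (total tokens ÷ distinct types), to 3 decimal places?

1.333

N = 16 tokens, V = 12 types.
Mean frequency = N / V = 16 / 12 = 1.333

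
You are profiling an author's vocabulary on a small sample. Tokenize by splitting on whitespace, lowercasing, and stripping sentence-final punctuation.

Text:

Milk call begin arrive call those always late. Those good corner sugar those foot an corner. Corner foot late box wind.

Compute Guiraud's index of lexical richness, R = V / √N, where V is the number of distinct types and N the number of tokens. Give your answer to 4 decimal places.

3.0551

N = 21, V = 14.
√N = 4.582576
R = 14 / 4.582576 = 3.0551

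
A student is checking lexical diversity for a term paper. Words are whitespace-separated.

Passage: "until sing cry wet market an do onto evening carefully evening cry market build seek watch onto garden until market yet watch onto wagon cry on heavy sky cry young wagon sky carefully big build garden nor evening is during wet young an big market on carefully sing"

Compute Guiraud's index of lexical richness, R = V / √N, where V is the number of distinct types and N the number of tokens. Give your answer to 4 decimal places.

N = 48, V = 24.
√N = 6.928203
R = 24 / 6.928203 = 3.4641

3.4641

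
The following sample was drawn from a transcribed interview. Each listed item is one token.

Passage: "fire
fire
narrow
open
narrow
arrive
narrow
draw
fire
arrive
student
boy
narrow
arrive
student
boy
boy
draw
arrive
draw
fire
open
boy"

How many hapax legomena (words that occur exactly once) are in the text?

0

Frequencies: fire:4, narrow:4, arrive:4, boy:4, draw:3, open:2, student:2
Hapax (freq=1): (none)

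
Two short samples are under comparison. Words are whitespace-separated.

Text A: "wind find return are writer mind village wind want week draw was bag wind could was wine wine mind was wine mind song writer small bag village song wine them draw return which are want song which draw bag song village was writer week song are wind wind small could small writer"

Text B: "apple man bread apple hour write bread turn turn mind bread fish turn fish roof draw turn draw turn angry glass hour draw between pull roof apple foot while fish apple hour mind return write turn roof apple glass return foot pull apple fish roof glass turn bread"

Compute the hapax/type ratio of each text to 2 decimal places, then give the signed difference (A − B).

A: hapax=2, V=18, ratio=0.11
B: hapax=4, V=17, ratio=0.24
Difference = 0.11 − 0.24 = -0.13

-0.13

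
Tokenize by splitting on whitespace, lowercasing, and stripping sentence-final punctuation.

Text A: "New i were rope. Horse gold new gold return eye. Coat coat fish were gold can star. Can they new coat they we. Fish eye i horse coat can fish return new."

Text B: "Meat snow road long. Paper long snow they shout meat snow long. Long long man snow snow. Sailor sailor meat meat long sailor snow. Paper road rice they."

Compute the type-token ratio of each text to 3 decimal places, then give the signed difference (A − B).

0.081

TTR(A) = 14/32 = 0.438
TTR(B) = 10/28 = 0.357
Difference = 0.438 − 0.357 = 0.081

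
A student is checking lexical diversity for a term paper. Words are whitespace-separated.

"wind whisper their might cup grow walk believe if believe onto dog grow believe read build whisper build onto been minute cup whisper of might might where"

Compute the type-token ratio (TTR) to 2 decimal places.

0.63

N = 27 tokens, V = 17 types.
TTR = V / N = 17 / 27 = 0.63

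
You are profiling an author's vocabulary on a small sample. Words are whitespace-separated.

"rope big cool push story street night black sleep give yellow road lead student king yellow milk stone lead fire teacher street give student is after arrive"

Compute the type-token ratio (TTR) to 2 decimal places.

N = 27 tokens, V = 22 types.
TTR = V / N = 22 / 27 = 0.81

0.81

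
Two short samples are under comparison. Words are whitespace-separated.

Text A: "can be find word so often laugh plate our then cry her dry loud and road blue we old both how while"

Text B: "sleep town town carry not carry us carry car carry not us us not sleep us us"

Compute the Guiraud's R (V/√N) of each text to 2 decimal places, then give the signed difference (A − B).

A: V=22, N=22, R=4.69
B: V=6, N=17, R=1.46
Difference = 4.69 − 1.46 = 3.23

3.23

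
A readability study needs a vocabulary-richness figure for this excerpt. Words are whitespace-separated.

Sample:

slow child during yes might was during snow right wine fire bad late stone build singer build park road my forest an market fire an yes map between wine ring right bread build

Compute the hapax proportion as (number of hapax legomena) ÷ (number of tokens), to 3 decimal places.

Frequencies: build:3, during:2, yes:2, right:2, wine:2, fire:2, an:2, slow:1, child:1, might:1, was:1, snow:1, bad:1, late:1, stone:1, singer:1, park:1, road:1, my:1, forest:1, … (5 more, each freq 1)
Hapax count = 18; token count = 33.
Ratio = 18 / 33 = 0.545

0.545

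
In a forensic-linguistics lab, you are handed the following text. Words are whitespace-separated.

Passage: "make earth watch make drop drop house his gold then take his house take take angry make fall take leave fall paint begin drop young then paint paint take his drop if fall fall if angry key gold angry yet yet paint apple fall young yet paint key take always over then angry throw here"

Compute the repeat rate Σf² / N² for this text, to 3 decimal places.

Frequencies: take:6, fall:5, paint:5, drop:4, angry:4, make:3, his:3, then:3, yet:3, house:2, gold:2, young:2, if:2, key:2, earth:1, watch:1, leave:1, begin:1, apple:1, always:1, … (3 more, each freq 1)
Σf² = 183; N² = 3025
Repeat rate = 183 / 3025 = 0.060

0.060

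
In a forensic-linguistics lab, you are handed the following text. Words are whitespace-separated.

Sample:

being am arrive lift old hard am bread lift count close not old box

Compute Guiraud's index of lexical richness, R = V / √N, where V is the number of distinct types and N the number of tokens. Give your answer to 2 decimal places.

2.94

N = 14, V = 11.
√N = 3.741657
R = 11 / 3.741657 = 2.94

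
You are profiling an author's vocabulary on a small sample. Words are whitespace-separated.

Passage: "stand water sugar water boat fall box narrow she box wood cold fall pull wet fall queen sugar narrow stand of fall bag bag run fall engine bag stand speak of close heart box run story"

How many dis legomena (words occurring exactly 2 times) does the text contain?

5

Frequencies: fall:5, stand:3, box:3, bag:3, water:2, sugar:2, narrow:2, of:2, run:2, boat:1, she:1, wood:1, cold:1, pull:1, wet:1, queen:1, engine:1, speak:1, close:1, heart:1, … (1 more, each freq 1)
Words with frequency 2: narrow, of, run, sugar, water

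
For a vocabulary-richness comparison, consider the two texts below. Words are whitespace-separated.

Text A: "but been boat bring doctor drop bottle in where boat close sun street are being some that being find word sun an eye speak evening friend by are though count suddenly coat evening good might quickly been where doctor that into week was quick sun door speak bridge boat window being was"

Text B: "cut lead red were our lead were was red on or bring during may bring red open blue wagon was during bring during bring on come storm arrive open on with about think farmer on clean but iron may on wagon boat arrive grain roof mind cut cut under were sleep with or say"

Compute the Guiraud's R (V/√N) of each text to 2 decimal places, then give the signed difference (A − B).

1.05

A: V=38, N=52, R=5.27
B: V=31, N=54, R=4.22
Difference = 5.27 − 4.22 = 1.05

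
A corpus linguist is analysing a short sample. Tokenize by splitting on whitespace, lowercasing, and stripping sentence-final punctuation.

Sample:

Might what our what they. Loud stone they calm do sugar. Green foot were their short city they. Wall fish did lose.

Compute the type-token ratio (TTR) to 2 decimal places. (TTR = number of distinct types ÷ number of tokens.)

N = 22 tokens, V = 19 types.
TTR = V / N = 19 / 22 = 0.86

0.86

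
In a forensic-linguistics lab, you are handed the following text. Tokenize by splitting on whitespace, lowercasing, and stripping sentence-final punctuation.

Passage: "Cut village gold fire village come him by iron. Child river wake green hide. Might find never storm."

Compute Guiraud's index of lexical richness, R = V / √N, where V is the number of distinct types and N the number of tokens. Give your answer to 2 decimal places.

4.01

N = 18, V = 17.
√N = 4.242641
R = 17 / 4.242641 = 4.01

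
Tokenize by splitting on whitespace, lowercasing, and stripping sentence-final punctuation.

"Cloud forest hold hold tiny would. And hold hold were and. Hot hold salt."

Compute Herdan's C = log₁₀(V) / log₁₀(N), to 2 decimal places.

0.83

N = 14, V = 9.
log₁₀(V) = 0.954243, log₁₀(N) = 1.146128
C = 0.954243 / 1.146128 = 0.83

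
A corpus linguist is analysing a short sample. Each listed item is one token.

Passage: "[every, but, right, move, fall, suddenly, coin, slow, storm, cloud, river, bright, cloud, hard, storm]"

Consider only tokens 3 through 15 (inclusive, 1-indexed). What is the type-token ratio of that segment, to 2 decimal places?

Segment tokens 3–15: right, move, fall, suddenly, coin, slow, storm, cloud, river, bright, cloud, hard, storm
Segment N = 13, segment V = 11.
TTR = 11 / 13 = 0.85

0.85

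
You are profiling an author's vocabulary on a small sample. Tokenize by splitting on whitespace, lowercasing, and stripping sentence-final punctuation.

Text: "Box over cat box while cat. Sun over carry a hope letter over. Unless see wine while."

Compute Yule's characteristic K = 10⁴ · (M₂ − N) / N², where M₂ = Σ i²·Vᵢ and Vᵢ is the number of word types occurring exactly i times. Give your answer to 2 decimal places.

Frequencies: over:3, box:2, cat:2, while:2, sun:1, carry:1, a:1, hope:1, letter:1, unless:1, see:1, wine:1
N = 17. Frequency spectrum: V_1=8, V_2=3, V_3=1
M₂ = 1²·8 + 2²·3 + 3²·1 = 29
K = 10000 × (29 − 17) / 17² = 415.22

415.22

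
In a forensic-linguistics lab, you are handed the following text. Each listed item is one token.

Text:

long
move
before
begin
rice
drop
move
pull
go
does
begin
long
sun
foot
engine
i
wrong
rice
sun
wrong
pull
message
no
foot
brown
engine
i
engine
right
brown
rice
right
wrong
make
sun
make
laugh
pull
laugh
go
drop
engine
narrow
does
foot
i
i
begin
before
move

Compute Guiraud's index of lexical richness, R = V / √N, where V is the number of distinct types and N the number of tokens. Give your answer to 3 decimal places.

N = 50, V = 21.
√N = 7.071068
R = 21 / 7.071068 = 2.970

2.970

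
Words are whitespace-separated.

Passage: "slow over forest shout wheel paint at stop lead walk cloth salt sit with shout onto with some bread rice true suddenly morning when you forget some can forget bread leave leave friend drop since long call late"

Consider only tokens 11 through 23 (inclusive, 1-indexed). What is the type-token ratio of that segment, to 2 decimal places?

0.92

Segment tokens 11–23: cloth, salt, sit, with, shout, onto, with, some, bread, rice, true, suddenly, morning
Segment N = 13, segment V = 12.
TTR = 12 / 13 = 0.92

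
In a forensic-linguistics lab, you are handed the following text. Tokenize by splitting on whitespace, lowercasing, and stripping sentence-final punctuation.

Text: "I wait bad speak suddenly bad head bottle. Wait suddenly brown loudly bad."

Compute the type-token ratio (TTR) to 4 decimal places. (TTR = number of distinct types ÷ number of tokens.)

0.6923

N = 13 tokens, V = 9 types.
TTR = V / N = 9 / 13 = 0.6923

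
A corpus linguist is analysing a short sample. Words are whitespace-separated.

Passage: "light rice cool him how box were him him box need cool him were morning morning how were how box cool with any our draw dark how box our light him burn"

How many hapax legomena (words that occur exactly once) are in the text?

7

Frequencies: him:5, how:4, box:4, cool:3, were:3, light:2, morning:2, our:2, rice:1, need:1, with:1, any:1, draw:1, dark:1, burn:1
Hapax (freq=1): any, burn, dark, draw, need, rice, with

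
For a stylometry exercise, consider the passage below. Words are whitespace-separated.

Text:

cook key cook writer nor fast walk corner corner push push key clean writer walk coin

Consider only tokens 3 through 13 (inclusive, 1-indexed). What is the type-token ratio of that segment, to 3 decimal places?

0.818

Segment tokens 3–13: cook, writer, nor, fast, walk, corner, corner, push, push, key, clean
Segment N = 11, segment V = 9.
TTR = 9 / 11 = 0.818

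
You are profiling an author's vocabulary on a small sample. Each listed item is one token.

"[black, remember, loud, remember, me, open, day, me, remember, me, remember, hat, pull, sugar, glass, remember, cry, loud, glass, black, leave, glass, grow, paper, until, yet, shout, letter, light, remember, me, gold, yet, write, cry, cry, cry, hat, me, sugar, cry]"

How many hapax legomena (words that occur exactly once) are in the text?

Frequencies: remember:6, me:5, cry:5, glass:3, black:2, loud:2, hat:2, sugar:2, yet:2, open:1, day:1, pull:1, leave:1, grow:1, paper:1, until:1, shout:1, letter:1, light:1, gold:1, … (1 more, each freq 1)
Hapax (freq=1): day, gold, grow, leave, letter, light, open, paper, pull, shout, until, write

12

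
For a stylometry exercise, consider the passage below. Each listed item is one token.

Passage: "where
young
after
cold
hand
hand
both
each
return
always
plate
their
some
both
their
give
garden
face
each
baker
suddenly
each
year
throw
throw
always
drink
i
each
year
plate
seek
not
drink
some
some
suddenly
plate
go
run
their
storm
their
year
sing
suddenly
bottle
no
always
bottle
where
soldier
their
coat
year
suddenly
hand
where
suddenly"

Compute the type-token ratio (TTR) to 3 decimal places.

N = 59 tokens, V = 31 types.
TTR = V / N = 31 / 59 = 0.525

0.525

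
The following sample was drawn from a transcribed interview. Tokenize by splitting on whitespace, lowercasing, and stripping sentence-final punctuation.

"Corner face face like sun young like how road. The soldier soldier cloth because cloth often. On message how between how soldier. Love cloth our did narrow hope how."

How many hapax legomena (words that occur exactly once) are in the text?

Frequencies: how:4, soldier:3, cloth:3, face:2, like:2, corner:1, sun:1, young:1, road:1, the:1, because:1, often:1, on:1, message:1, between:1, love:1, our:1, did:1, narrow:1, hope:1
Hapax (freq=1): because, between, corner, did, hope, love, message, narrow, often, on, our, road, sun, the, young

15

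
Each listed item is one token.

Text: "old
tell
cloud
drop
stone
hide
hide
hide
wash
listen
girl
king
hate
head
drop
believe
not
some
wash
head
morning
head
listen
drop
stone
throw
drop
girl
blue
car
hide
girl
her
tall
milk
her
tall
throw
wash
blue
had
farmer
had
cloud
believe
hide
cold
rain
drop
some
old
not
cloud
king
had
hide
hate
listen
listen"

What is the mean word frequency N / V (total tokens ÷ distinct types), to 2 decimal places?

N = 59 tokens, V = 26 types.
Mean frequency = N / V = 59 / 26 = 2.27

2.27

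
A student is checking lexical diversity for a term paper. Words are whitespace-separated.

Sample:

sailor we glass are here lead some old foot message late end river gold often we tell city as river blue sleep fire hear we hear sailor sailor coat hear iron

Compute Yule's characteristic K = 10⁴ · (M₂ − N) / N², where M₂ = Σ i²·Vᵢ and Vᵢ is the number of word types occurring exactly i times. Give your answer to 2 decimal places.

208.12

Frequencies: sailor:3, we:3, hear:3, river:2, glass:1, are:1, here:1, lead:1, some:1, old:1, foot:1, message:1, late:1, end:1, gold:1, often:1, tell:1, city:1, as:1, blue:1, … (4 more, each freq 1)
N = 31. Frequency spectrum: V_1=20, V_2=1, V_3=3
M₂ = 1²·20 + 2²·1 + 3²·3 = 51
K = 10000 × (51 − 31) / 31² = 208.12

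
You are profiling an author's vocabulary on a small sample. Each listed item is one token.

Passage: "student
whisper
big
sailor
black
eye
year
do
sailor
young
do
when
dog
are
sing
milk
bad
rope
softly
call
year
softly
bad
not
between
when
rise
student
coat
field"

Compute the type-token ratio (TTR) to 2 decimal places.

0.77

N = 30 tokens, V = 23 types.
TTR = V / N = 23 / 30 = 0.77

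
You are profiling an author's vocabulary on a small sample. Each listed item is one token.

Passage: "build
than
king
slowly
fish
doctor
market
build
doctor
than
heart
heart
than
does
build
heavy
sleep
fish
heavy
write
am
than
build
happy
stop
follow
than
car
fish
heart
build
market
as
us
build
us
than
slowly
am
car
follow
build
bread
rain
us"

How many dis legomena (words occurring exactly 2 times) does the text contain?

7

Frequencies: build:7, than:6, fish:3, heart:3, us:3, slowly:2, doctor:2, market:2, heavy:2, am:2, follow:2, car:2, king:1, does:1, sleep:1, write:1, happy:1, stop:1, as:1, bread:1, … (1 more, each freq 1)
Words with frequency 2: am, car, doctor, follow, heavy, market, slowly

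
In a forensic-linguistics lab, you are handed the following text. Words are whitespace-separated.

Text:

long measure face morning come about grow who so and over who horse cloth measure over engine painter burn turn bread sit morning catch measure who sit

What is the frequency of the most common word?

Frequencies: measure:3, who:3, morning:2, over:2, sit:2, long:1, face:1, come:1, about:1, grow:1, so:1, and:1, horse:1, cloth:1, engine:1, painter:1, burn:1, turn:1, bread:1, catch:1
Most common: 'measure' with frequency 3.

3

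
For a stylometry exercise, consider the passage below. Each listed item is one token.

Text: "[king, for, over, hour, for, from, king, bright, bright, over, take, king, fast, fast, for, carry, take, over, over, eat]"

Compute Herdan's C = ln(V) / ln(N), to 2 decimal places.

0.77

N = 20, V = 10.
ln(V) = 2.302585, ln(N) = 2.995732
C = 2.302585 / 2.995732 = 0.77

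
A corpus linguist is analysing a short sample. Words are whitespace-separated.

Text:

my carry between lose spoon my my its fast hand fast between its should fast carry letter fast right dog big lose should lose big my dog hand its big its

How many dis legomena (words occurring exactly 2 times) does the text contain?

5

Frequencies: my:4, its:4, fast:4, lose:3, big:3, carry:2, between:2, hand:2, should:2, dog:2, spoon:1, letter:1, right:1
Words with frequency 2: between, carry, dog, hand, should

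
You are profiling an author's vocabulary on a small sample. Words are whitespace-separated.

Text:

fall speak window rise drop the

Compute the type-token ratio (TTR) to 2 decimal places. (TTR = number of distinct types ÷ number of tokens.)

N = 6 tokens, V = 6 types.
TTR = V / N = 6 / 6 = 1.00

1.00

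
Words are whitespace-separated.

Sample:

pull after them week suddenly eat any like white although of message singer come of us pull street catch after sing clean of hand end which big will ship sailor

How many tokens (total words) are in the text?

Tokens: pull, after, them, week, suddenly, eat, any, like, white, although, of, message, singer, come, of, us, pull, street, catch, after, sing, clean, of, hand, end, which, big, will, ship, sailor
N = 30

30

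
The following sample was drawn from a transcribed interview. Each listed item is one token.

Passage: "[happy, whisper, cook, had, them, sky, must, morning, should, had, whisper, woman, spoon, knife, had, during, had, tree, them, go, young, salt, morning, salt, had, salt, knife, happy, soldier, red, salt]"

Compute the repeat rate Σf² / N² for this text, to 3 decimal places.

0.076

Frequencies: had:5, salt:4, happy:2, whisper:2, them:2, morning:2, knife:2, cook:1, sky:1, must:1, should:1, woman:1, spoon:1, during:1, tree:1, go:1, young:1, soldier:1, red:1
Σf² = 73; N² = 961
Repeat rate = 73 / 961 = 0.076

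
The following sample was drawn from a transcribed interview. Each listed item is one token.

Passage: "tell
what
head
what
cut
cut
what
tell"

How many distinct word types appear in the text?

Distinct types: {cut, head, tell, what}
V = 4

4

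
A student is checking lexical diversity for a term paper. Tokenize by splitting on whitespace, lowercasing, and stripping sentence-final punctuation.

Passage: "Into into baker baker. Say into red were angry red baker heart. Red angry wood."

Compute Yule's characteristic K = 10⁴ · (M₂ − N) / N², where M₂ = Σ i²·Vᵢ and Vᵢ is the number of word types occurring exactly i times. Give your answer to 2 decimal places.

888.89

Frequencies: into:3, baker:3, red:3, angry:2, say:1, were:1, heart:1, wood:1
N = 15. Frequency spectrum: V_1=4, V_2=1, V_3=3
M₂ = 1²·4 + 2²·1 + 3²·3 = 35
K = 10000 × (35 − 15) / 15² = 888.89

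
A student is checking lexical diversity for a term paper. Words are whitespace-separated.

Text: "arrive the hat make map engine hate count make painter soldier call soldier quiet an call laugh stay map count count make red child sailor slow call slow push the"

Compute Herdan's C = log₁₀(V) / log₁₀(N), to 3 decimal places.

N = 30, V = 20.
log₁₀(V) = 1.301030, log₁₀(N) = 1.477121
C = 1.301030 / 1.477121 = 0.881

0.881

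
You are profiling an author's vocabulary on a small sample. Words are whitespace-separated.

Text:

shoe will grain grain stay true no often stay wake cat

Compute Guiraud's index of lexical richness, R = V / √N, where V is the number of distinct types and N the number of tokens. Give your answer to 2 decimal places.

N = 11, V = 9.
√N = 3.316625
R = 9 / 3.316625 = 2.71

2.71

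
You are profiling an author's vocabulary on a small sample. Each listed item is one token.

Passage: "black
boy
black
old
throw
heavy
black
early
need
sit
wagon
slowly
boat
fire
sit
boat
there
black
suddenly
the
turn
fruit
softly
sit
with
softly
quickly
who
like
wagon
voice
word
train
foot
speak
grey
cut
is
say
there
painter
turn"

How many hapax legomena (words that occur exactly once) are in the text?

Frequencies: black:4, sit:3, wagon:2, boat:2, there:2, turn:2, softly:2, boy:1, old:1, throw:1, heavy:1, early:1, need:1, slowly:1, fire:1, suddenly:1, the:1, fruit:1, with:1, quickly:1, … (12 more, each freq 1)
Hapax (freq=1): boy, cut, early, fire, foot, fruit, grey, heavy, is, like, need, old, painter, quickly, say, slowly, speak, suddenly, the, throw, train, voice, who, with, word

25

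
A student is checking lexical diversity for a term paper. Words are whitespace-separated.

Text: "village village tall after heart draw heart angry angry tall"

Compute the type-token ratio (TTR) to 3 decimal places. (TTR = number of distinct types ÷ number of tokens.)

0.600

N = 10 tokens, V = 6 types.
TTR = V / N = 6 / 10 = 0.600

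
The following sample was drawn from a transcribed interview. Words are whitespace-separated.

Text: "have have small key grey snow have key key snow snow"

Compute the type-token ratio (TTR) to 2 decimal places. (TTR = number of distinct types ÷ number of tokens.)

N = 11 tokens, V = 5 types.
TTR = V / N = 5 / 11 = 0.45

0.45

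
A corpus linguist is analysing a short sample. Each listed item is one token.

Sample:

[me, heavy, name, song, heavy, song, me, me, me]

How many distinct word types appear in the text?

4

Distinct types: {heavy, me, name, song}
V = 4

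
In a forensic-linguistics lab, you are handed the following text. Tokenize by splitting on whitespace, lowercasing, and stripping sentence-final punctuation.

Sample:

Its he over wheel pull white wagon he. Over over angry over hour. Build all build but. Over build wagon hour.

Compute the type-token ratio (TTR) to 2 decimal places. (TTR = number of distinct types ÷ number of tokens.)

0.57

N = 21 tokens, V = 12 types.
TTR = V / N = 12 / 21 = 0.57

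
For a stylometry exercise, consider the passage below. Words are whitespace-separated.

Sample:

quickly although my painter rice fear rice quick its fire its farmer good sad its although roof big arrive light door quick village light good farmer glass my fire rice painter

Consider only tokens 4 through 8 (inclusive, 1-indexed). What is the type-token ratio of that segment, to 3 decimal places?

0.800

Segment tokens 4–8: painter, rice, fear, rice, quick
Segment N = 5, segment V = 4.
TTR = 4 / 5 = 0.800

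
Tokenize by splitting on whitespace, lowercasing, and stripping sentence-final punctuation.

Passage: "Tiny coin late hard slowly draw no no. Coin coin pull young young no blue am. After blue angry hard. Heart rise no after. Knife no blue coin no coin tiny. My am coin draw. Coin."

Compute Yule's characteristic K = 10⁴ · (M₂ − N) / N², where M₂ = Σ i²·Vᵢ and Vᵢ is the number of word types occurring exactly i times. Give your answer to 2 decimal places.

694.44

Frequencies: coin:7, no:6, blue:3, tiny:2, hard:2, draw:2, young:2, am:2, after:2, late:1, slowly:1, pull:1, angry:1, heart:1, rise:1, knife:1, my:1
N = 36. Frequency spectrum: V_1=8, V_2=6, V_3=1, V_6=1, V_7=1
M₂ = 1²·8 + 2²·6 + 3²·1 + 6²·1 + 7²·1 = 126
K = 10000 × (126 − 36) / 36² = 694.44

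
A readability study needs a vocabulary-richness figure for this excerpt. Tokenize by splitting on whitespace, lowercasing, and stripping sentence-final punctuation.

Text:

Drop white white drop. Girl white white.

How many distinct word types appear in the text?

3

Distinct types: {drop, girl, white}
V = 3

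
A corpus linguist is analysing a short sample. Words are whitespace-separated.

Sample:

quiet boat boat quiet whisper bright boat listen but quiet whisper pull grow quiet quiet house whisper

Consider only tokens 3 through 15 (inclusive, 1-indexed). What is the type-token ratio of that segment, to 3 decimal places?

Segment tokens 3–15: boat, quiet, whisper, bright, boat, listen, but, quiet, whisper, pull, grow, quiet, quiet
Segment N = 13, segment V = 8.
TTR = 8 / 13 = 0.615

0.615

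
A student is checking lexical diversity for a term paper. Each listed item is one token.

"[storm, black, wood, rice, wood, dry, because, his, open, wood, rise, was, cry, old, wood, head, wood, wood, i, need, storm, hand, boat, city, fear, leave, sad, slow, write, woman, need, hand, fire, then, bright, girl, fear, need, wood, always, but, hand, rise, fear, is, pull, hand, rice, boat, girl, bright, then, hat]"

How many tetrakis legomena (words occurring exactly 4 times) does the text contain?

1

Frequencies: wood:7, hand:4, need:3, fear:3, storm:2, rice:2, rise:2, boat:2, then:2, bright:2, girl:2, black:1, dry:1, because:1, his:1, open:1, was:1, cry:1, old:1, head:1, … (13 more, each freq 1)
Words with frequency 4: hand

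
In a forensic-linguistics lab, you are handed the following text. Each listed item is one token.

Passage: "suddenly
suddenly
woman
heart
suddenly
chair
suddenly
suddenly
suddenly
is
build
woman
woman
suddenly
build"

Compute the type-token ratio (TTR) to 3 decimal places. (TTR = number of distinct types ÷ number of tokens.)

N = 15 tokens, V = 6 types.
TTR = V / N = 6 / 15 = 0.400

0.400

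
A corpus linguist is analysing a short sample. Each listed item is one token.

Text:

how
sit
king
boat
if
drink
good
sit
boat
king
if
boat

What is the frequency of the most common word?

3

Frequencies: boat:3, sit:2, king:2, if:2, how:1, drink:1, good:1
Most common: 'boat' with frequency 3.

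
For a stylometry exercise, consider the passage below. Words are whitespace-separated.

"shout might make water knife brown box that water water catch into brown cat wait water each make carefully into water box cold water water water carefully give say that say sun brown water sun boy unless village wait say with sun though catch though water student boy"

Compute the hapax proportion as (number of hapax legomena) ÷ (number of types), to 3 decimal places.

Frequencies: water:10, brown:3, say:3, sun:3, make:2, box:2, that:2, catch:2, into:2, wait:2, carefully:2, boy:2, though:2, shout:1, might:1, knife:1, cat:1, each:1, cold:1, give:1, … (4 more, each freq 1)
Hapax count = 11; type count = 24.
Ratio = 11 / 24 = 0.458

0.458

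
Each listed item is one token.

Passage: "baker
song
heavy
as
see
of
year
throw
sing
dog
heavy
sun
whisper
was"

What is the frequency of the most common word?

2

Frequencies: heavy:2, baker:1, song:1, as:1, see:1, of:1, year:1, throw:1, sing:1, dog:1, sun:1, whisper:1, was:1
Most common: 'heavy' with frequency 2.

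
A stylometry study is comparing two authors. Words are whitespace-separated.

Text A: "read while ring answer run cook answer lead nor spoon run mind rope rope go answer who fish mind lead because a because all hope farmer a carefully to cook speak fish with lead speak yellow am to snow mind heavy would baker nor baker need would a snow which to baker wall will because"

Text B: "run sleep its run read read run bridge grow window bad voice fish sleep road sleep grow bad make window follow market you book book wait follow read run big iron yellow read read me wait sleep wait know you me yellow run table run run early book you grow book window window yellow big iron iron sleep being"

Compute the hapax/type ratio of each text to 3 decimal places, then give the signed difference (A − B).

0.105

A: hapax=18, V=33, ratio=0.545
B: hapax=11, V=25, ratio=0.440
Difference = 0.545 − 0.440 = 0.105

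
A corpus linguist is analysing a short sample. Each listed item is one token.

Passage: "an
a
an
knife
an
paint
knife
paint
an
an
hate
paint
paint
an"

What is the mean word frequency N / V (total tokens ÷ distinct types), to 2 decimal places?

2.80

N = 14 tokens, V = 5 types.
Mean frequency = N / V = 14 / 5 = 2.80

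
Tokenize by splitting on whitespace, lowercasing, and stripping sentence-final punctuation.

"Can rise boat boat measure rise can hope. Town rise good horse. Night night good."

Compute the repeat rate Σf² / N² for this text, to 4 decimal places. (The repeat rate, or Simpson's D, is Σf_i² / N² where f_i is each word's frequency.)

Frequencies: rise:3, can:2, boat:2, good:2, night:2, measure:1, hope:1, town:1, horse:1
Σf² = 29; N² = 225
Repeat rate = 29 / 225 = 0.1289

0.1289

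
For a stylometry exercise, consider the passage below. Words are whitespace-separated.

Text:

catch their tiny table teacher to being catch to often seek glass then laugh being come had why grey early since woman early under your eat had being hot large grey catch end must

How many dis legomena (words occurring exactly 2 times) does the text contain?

Frequencies: catch:3, being:3, to:2, had:2, grey:2, early:2, their:1, tiny:1, table:1, teacher:1, often:1, seek:1, glass:1, then:1, laugh:1, come:1, why:1, since:1, woman:1, under:1, … (6 more, each freq 1)
Words with frequency 2: early, grey, had, to

4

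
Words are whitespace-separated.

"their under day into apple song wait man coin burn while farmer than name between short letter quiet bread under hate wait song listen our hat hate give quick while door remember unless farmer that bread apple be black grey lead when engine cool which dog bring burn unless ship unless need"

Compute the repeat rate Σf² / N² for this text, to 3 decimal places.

0.028

Frequencies: unless:3, under:2, apple:2, song:2, wait:2, burn:2, while:2, farmer:2, bread:2, hate:2, their:1, day:1, into:1, man:1, coin:1, than:1, name:1, between:1, short:1, letter:1, … (21 more, each freq 1)
Σf² = 76; N² = 2704
Repeat rate = 76 / 2704 = 0.028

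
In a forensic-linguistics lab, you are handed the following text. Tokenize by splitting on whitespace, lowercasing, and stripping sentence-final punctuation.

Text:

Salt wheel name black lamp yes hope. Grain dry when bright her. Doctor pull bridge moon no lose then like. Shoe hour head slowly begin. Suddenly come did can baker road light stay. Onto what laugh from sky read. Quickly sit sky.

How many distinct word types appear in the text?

41

Distinct types: {baker, begin, black, bridge, bright, can, come, did, doctor, dry, from, grain, head, her, hope, hour, lamp, laugh, light, like, lose, moon, name, no, onto, pull, quickly, read, road, salt, shoe, sit, sky, slowly, stay, suddenly, then, what, wheel, when, yes}
V = 41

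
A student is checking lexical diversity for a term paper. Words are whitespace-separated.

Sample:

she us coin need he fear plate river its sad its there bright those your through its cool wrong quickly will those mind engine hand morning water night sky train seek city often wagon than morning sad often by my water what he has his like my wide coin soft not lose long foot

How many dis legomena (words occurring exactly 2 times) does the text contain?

Frequencies: its:3, coin:2, he:2, sad:2, those:2, morning:2, water:2, often:2, my:2, she:1, us:1, need:1, fear:1, plate:1, river:1, there:1, bright:1, your:1, through:1, cool:1, … (24 more, each freq 1)
Words with frequency 2: coin, he, morning, my, often, sad, those, water

8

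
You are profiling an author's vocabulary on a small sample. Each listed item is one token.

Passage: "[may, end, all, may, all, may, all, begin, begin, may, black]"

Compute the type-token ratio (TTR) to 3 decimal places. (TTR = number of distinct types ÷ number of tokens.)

N = 11 tokens, V = 5 types.
TTR = V / N = 5 / 11 = 0.455

0.455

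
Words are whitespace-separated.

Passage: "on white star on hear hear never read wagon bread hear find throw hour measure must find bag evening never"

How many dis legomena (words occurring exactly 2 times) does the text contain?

Frequencies: hear:3, on:2, never:2, find:2, white:1, star:1, read:1, wagon:1, bread:1, throw:1, hour:1, measure:1, must:1, bag:1, evening:1
Words with frequency 2: find, never, on

3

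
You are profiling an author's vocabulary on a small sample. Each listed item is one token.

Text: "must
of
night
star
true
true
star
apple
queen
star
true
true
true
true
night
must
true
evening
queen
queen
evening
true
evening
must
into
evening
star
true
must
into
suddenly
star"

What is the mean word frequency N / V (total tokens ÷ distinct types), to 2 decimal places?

N = 32 tokens, V = 10 types.
Mean frequency = N / V = 32 / 10 = 3.20

3.20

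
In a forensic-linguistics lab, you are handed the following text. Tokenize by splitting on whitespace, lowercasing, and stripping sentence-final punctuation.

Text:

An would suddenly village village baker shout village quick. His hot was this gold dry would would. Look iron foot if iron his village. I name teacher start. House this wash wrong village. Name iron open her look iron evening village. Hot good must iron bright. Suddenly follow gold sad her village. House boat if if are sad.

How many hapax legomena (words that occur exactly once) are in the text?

Frequencies: village:7, iron:5, would:3, if:3, suddenly:2, his:2, hot:2, this:2, gold:2, look:2, name:2, house:2, her:2, sad:2, an:1, baker:1, shout:1, quick:1, was:1, dry:1, … (14 more, each freq 1)
Hapax (freq=1): an, are, baker, boat, bright, dry, evening, follow, foot, good, i, must, open, quick, shout, start, teacher, was, wash, wrong

20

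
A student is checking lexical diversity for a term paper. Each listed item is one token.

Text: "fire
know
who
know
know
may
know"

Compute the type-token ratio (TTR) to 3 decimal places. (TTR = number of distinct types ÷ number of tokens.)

N = 7 tokens, V = 4 types.
TTR = V / N = 4 / 7 = 0.571

0.571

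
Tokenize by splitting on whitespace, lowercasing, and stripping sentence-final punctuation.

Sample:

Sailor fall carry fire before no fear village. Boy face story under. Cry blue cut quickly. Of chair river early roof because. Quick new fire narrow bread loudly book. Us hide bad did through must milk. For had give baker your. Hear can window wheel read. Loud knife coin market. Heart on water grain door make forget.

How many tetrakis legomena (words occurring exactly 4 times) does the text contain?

Frequencies: fire:2, sailor:1, fall:1, carry:1, before:1, no:1, fear:1, village:1, boy:1, face:1, story:1, under:1, cry:1, blue:1, cut:1, quickly:1, of:1, chair:1, river:1, early:1, … (36 more, each freq 1)
Words with frequency 4: (none)

0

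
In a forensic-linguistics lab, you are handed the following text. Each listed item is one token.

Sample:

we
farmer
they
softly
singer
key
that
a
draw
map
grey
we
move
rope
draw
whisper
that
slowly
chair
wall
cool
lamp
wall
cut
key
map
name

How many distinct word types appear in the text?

Distinct types: {a, chair, cool, cut, draw, farmer, grey, key, lamp, map, move, name, rope, singer, slowly, softly, that, they, wall, we, whisper}
V = 21

21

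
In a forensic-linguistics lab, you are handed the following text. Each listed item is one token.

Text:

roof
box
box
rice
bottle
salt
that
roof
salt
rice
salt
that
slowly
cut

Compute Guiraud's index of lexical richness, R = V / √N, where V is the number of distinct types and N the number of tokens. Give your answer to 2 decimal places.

2.14

N = 14, V = 8.
√N = 3.741657
R = 8 / 3.741657 = 2.14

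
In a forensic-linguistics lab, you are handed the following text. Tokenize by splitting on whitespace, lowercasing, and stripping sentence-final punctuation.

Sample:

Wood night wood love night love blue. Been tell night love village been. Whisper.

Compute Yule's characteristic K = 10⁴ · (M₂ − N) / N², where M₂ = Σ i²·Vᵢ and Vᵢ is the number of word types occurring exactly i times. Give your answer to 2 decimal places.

Frequencies: night:3, love:3, wood:2, been:2, blue:1, tell:1, village:1, whisper:1
N = 14. Frequency spectrum: V_1=4, V_2=2, V_3=2
M₂ = 1²·4 + 2²·2 + 3²·2 = 30
K = 10000 × (30 − 14) / 14² = 816.33

816.33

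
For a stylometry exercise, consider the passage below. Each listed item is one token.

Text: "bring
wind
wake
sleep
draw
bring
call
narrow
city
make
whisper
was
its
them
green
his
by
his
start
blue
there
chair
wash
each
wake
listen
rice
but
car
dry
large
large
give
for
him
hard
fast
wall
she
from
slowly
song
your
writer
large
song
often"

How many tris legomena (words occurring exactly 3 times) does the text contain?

1

Frequencies: large:3, bring:2, wake:2, his:2, song:2, wind:1, sleep:1, draw:1, call:1, narrow:1, city:1, make:1, whisper:1, was:1, its:1, them:1, green:1, by:1, start:1, blue:1, … (21 more, each freq 1)
Words with frequency 3: large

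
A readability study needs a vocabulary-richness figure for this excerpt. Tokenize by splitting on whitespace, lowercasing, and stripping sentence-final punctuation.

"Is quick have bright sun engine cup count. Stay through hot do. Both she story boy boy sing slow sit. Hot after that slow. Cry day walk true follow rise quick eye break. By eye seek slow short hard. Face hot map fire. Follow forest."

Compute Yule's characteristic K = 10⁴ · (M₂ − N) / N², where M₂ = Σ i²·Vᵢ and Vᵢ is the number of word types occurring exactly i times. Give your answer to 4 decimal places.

Frequencies: hot:3, slow:3, quick:2, boy:2, follow:2, eye:2, is:1, have:1, bright:1, sun:1, engine:1, cup:1, count:1, stay:1, through:1, do:1, both:1, she:1, story:1, sing:1, … (17 more, each freq 1)
N = 45. Frequency spectrum: V_1=31, V_2=4, V_3=2
M₂ = 1²·31 + 2²·4 + 3²·2 = 65
K = 10000 × (65 − 45) / 45² = 98.7654

98.7654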